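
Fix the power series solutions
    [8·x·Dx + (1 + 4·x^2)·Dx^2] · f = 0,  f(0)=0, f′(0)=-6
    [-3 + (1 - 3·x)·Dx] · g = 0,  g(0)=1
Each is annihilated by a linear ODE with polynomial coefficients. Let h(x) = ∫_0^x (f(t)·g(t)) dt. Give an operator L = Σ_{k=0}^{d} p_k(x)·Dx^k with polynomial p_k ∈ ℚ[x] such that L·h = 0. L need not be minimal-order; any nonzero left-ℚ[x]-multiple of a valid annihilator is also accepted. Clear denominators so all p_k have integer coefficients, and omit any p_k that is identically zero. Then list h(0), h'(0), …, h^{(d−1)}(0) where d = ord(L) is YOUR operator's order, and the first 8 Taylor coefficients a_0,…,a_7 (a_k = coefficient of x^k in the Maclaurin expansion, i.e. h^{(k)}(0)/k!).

L = 24·x·Dx + (6 - 8·x + 48·x^2)·Dx^2 + (-1 + 3·x - 4·x^2 + 12·x^3)·Dx^3  (order 3).
h: a_k = 0, 0, -3, -6, -23/2, -138/5, -361/5, -6498/35, …
ICs: h(0) = 0, h′(0) = 0, h′′(0) = -6.

f: a_k = 0, -6, 0, 8, 0, -96/5, 0, 384/7, …
g: a_k = 1, 3, 9, 27, 81, 243, 729, 2187, …
Sym-product of L_f,L_g gives L₀ (≤ ord 2).
h=∫h₀ ⇒ L = L₀·Dx.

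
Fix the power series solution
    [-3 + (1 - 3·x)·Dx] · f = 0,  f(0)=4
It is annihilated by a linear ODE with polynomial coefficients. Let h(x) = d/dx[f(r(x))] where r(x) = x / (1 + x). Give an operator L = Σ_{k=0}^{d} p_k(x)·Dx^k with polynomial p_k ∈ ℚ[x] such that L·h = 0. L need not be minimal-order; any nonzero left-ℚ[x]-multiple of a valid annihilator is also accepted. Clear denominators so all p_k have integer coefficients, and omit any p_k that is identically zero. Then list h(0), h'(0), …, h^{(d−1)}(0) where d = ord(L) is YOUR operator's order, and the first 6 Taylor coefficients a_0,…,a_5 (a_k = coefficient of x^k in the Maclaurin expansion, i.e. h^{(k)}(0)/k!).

L = 4 + (-1 + 2·x)·Dx  (order 1).
h: a_k = 12, 48, 144, 384, 960, 2304, …
ICs: h(0) = 12.

f: a_k = 4, 12, 36, 108, 324, 972, …
f∘r: x↦r, Dx↦Dx/r' in L_f ⇒ L₀.
Differentiate: ansatz ord ≤ ord L₀ ⇒ L.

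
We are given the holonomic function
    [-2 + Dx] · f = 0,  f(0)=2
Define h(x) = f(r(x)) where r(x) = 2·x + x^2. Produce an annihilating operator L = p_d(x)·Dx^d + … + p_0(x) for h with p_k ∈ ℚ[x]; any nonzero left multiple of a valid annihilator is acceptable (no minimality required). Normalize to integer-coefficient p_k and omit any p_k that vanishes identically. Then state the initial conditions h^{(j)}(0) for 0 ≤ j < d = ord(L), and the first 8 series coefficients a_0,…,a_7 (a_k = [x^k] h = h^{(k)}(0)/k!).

L = (-4 - 4·x) + Dx  (order 1).
h: a_k = 2, 8, 20, 112/3, 172/3, 1136/15, 3992/45, 5920/63, …
ICs: h(0) = 2.

f: a_k = 2, 4, 4, 8/3, 4/3, 8/15, 8/45, 16/315, …
Change of var in L_f (x↦r) gives L₀.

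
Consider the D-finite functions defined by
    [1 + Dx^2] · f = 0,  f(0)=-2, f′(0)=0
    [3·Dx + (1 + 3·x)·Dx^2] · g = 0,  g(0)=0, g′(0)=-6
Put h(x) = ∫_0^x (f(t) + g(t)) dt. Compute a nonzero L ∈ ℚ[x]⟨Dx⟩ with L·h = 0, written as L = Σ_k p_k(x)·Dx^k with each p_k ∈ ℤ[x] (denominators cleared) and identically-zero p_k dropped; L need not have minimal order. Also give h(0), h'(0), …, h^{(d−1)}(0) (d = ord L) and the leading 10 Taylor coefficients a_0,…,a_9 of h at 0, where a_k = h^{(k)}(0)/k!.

f: a_k = -2, 0, 1, 0, -1/12, 0, 1/360, 0, -1/20160, 0, …
g: a_k = 0, -6, 9, -18, 81/2, -486/5, 243, -4374/7, 6561/4, -4374, …
Weyl lclm of L_f,L_g ⇒ L₀ (ord ≤ 4).
h=∫h₀ ⇒ L = L₀·Dx.
L = (165 + 18·x + 27·x^2)·Dx^2 + (19 + 63·x + 27·x^2 + 27·x^3)·Dx^3 + (165 + 18·x + 27·x^2)·Dx^4 + (19 + 63·x + 27·x^2 + 27·x^3)·Dx^5  (order 5).
h: a_k = 0, -2, -3, 10/3, -9/2, 97/12, -81/5, 87481/2520, -2187/28, 33067439/181440, …
ICs: h(0) = 0, h′(0) = -2, h′′(0) = -6, h′′′(0) = 20, h′′′′(0) = -108.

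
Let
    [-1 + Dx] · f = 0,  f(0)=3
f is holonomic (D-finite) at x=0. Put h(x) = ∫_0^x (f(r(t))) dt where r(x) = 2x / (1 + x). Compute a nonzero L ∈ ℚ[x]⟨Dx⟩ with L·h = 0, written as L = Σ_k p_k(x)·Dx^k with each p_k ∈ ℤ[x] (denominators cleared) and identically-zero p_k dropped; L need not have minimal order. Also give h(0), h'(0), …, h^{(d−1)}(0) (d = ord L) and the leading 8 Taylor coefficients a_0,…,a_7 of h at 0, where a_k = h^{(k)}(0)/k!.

L = -2·Dx + (1 + 2·x + x^2)·Dx^2  (order 2).
h: a_k = 0, 3, 3, 0, -1/2, 2/5, -1/5, 4/105, …
ICs: h(0) = 0, h′(0) = 3.

f: a_k = 3, 3, 3/2, 1/2, 1/8, 1/40, 1/240, 1/1680, …
h₀=f(r): pull back L_f along r ⇒ L₀.
∫: right-multiply L₀ by Dx.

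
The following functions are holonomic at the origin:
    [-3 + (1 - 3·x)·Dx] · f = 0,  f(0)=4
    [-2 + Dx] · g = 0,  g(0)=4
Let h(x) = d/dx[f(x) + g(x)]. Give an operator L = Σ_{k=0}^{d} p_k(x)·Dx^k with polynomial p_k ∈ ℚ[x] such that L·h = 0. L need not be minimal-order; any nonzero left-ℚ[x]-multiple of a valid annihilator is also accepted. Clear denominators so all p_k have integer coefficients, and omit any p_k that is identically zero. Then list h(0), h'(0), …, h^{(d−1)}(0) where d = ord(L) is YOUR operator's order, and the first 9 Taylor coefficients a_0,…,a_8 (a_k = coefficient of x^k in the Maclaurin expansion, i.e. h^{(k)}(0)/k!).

f: a_k = 4, 12, 36, 108, 324, 972, 2916, 8748, 26244, …
g: a_k = 4, 8, 8, 16/3, 8/3, 16/15, 16/45, 32/315, 8/315, …
h₀=f+g: left-lcm gives L₀, ord ≤ 2.
Differentiate: ansatz ord ≤ ord L₀ ⇒ L.
L = (42 + 36·x) + (-25 - 12·x + 18·x^2)·Dx + (2 - 3·x - 9·x^2)·Dx^2  (order 2).
h: a_k = 20, 88, 340, 3920/3, 14596/3, 262472/15, 2755652/45, 66134944/315, 223205236/315, …
ICs: h(0) = 20, h′(0) = 88.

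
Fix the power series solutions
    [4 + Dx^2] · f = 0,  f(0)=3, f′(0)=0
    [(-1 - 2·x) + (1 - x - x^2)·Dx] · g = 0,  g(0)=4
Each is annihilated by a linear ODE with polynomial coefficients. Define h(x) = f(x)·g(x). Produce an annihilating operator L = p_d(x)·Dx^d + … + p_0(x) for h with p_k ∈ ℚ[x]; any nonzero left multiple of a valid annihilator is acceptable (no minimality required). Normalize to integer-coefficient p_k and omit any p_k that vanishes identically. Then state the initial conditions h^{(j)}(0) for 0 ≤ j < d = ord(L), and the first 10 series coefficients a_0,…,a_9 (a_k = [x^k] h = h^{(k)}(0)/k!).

L = (-2 + 4·x + 4·x^2) + (2 + 4·x)·Dx + (-1 + x + x^2)·Dx^2  (order 2).
h: a_k = 12, 12, 0, 12, 20, 32, 764/15, 1244/15, 4688/35, 22772/105, …
ICs: h(0) = 12, h′(0) = 12.

f: a_k = 3, 0, -6, 0, 2, 0, -4/15, 0, 2/105, 0, …
g: a_k = 4, 4, 8, 12, 20, 32, 52, 84, 136, 220, …
f·g: L₀ = L_f ⊗_s L_g, ord ≤ 2·1.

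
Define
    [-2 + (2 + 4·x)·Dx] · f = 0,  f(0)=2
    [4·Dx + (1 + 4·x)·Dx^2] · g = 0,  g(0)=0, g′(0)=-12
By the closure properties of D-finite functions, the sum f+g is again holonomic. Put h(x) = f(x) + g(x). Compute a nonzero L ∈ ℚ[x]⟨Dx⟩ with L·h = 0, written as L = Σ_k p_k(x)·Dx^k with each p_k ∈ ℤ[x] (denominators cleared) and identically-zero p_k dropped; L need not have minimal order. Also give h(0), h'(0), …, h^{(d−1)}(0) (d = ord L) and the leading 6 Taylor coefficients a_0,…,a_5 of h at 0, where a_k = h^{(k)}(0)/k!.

L = (20 + 16·x)·Dx + (29 + 104·x + 80·x^2)·Dx^2 + (3 + 22·x + 48·x^2 + 32·x^3)·Dx^3  (order 3).
h: a_k = 2, -10, 23, -63, 763/4, -12253/20, …
ICs: h(0) = 2, h′(0) = -10, h′′(0) = 46.

f: a_k = 2, 2, -1, 1, -5/4, 7/4, …
g: a_k = 0, -12, 24, -64, 192, -3072/5, …
f+g: L₀ = lclm(L_f,L_g), ord ≤ 1+2.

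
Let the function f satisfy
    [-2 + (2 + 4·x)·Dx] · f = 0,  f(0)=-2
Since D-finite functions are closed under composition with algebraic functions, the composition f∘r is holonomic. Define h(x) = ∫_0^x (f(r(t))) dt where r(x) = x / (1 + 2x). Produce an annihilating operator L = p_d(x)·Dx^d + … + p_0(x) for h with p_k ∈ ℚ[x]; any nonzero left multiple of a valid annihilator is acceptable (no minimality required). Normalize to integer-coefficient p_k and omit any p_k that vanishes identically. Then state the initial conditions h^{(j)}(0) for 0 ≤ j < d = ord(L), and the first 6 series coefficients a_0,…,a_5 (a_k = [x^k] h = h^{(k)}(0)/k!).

f: a_k = -2, -2, 1, -1, 5/4, -7/4, …
f∘r: x↦r, Dx↦Dx/r' in L_f ⇒ L₀.
h=∫h₀ ⇒ L = L₀·Dx.
L = -Dx + (1 + 6·x + 8·x^2)·Dx^2  (order 2).
h: a_k = 0, -2, -1, 5/3, -13/4, 141/20, …
ICs: h(0) = 0, h′(0) = -2.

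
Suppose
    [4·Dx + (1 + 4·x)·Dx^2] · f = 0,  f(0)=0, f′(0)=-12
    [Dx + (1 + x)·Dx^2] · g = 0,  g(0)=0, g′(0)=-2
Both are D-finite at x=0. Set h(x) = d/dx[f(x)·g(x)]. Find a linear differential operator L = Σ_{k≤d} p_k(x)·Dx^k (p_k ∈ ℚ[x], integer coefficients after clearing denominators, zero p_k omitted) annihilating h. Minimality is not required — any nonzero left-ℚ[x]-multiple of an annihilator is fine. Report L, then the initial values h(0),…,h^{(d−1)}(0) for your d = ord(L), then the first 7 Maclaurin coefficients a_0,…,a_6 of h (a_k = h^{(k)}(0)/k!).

L = (136 + 320·x + 256·x^2) + (290 + 1464·x + 2400·x^2 + 1280·x^3)·Dx + (92 + 740·x + 1992·x^2 + 2240·x^3 + 896·x^4)·Dx^2 + (5 + 58·x + 245·x^2 + 464·x^3 + 400·x^4 + 128·x^5)·Dx^3  (order 3).
h: a_k = 0, 48, -180, 640, -2350, 44408/5, -34188, …
ICs: h(0) = 0, h′(0) = 48, h′′(0) = -360.

f: a_k = 0, -12, 24, -64, 192, -3072/5, 2048, …
g: a_k = 0, -2, 1, -2/3, 1/2, -2/5, 1/3, …
L₀ := L_f ⊗_s L_g (sym. prod.), ord ≤ 4.
Derive L from L₀ (diff closure).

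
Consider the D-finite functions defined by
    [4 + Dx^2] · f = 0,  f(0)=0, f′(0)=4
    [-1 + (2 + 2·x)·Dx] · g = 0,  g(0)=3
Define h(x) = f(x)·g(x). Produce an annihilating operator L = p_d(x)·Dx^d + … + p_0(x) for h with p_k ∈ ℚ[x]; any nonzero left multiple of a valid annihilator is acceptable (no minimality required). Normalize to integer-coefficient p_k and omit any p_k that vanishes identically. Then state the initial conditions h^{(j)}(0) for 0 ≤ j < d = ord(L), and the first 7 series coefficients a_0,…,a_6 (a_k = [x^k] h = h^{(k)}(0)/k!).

L = (19 + 32·x + 16·x^2) + (-4 - 4·x)·Dx + (4 + 8·x + 4·x^2)·Dx^2  (order 2).
h: a_k = 0, 12, 6, -19/2, -13/4, 341/160, 201/320, …
ICs: h(0) = 0, h′(0) = 12.

f: a_k = 0, 4, 0, -8/3, 0, 8/15, 0, …
g: a_k = 3, 3/2, -3/8, 3/16, -15/128, 21/256, -63/1024, …
Product ⇒ symmetric product L₀, ord ≤ 2.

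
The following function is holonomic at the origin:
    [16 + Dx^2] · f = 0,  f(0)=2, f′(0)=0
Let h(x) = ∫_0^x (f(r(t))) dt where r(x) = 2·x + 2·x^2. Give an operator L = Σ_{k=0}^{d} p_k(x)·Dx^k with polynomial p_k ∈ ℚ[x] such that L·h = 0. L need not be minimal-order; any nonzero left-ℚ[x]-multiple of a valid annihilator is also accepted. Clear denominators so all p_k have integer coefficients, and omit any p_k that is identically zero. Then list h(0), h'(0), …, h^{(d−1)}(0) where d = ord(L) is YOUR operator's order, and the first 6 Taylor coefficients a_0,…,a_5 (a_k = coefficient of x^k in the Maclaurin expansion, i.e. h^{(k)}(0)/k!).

f: a_k = 2, 0, -16, 0, 64/3, 0, …
Substitute x→r, Dx→(1/r')Dx; clear ⇒ L₀.
∫: right-multiply L₀ by Dx.
L = (64 + 384·x + 768·x^2 + 512·x^3)·Dx - 2·Dx^2 + (1 + 2·x)·Dx^3  (order 3).
h: a_k = 0, 2, 0, -64/3, -32, 832/15, …
ICs: h(0) = 0, h′(0) = 2, h′′(0) = 0.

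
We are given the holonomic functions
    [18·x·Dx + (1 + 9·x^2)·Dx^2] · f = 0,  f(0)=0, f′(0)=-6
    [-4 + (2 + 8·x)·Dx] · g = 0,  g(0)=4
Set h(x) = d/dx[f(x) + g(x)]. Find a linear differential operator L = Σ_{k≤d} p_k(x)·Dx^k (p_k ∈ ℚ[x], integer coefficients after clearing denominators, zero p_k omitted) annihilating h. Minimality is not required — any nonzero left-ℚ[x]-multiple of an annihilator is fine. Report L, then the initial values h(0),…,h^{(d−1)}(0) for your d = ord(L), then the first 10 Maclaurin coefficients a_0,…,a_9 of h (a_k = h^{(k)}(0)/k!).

f: a_k = 0, -6, 0, 18, 0, -486/5, 0, 4374/7, 0, -4374, …
g: a_k = 4, 8, -8, 16, -40, 112, -336, 1056, -3432, 11440, …
Sum ⇒ L₀ = lclm(L_f,L_g) in ℚ(x)⟨Dx⟩.
h=h₀': d/dx-closure on L₀ ⇒ L.
L = (-36 - 360·x + 972·x^2 + 1944·x^3) + (-30 - 144·x - 18·x^2 + 3888·x^3 + 6804·x^4)·Dx + (-2 + 10·x + 108·x^2 + 306·x^3 + 1134·x^4 + 1944·x^5)·Dx^2  (order 2).
h: a_k = 2, -16, 102, -160, 74, -2016, 11766, -27456, 63594, -388960, …
ICs: h(0) = 2, h′(0) = -16.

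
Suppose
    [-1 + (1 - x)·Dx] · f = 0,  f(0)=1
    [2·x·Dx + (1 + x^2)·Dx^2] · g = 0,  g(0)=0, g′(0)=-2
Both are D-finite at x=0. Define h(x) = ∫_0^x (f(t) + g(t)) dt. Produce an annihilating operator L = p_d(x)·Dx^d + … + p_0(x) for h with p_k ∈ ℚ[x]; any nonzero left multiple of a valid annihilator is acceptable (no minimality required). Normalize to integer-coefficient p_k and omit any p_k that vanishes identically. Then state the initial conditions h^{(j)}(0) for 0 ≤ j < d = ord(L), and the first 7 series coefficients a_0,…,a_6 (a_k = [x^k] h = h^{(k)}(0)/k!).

L = (-2 + 8·x + 6·x^2)·Dx^2 + (4 - 2·x + 4·x^2 + 6·x^3)·Dx^3 + (-1 + x^4)·Dx^4  (order 4).
h: a_k = 0, 1, -1/2, 1/3, 5/12, 1/5, 1/10, …
ICs: h(0) = 0, h′(0) = 1, h′′(0) = -1, h′′′(0) = 2.

f: a_k = 1, 1, 1, 1, 1, 1, 1, …
g: a_k = 0, -2, 0, 2/3, 0, -2/5, 0, …
Weyl lclm of L_f,L_g ⇒ L₀ (ord ≤ 3).
h=∫h₀ ⇒ L = L₀·Dx.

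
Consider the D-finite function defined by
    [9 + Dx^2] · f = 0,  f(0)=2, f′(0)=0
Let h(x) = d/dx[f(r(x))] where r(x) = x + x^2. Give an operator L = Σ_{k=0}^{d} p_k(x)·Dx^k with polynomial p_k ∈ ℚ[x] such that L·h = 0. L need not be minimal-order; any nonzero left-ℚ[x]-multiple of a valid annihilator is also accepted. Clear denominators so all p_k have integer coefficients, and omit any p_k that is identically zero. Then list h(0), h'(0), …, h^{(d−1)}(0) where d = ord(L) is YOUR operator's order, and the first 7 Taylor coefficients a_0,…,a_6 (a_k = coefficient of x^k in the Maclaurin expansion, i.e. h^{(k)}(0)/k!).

f: a_k = 2, 0, -9, 0, 27/4, 0, -81/40, …
Change of var in L_f (x↦r) gives L₀.
h=h₀': d/dx-closure on L₀ ⇒ L.
L = (21 + 72·x + 216·x^2 + 288·x^3 + 144·x^4) + (-6 - 12·x)·Dx + (1 + 4·x + 4·x^2)·Dx^2  (order 2).
h: a_k = 0, -18, -54, -9, 135, 4617/20, 2079/20, …
ICs: h(0) = 0, h′(0) = -18.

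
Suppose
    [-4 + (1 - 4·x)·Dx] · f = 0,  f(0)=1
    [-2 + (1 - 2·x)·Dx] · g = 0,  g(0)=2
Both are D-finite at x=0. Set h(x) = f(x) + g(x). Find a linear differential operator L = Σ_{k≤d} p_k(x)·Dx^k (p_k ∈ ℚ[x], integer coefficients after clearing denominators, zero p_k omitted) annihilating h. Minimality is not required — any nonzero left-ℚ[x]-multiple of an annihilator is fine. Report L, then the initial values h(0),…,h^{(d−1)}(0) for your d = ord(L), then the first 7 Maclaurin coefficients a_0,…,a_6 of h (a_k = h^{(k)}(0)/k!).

f: a_k = 1, 4, 16, 64, 256, 1024, 4096, …
g: a_k = 2, 4, 8, 16, 32, 64, 128, …
h₀=f+g: left-lcm gives L₀, ord ≤ 2.
L = -16 + (12 - 32·x)·Dx + (-1 + 6·x - 8·x^2)·Dx^2  (order 2).
h: a_k = 3, 8, 24, 80, 288, 1088, 4224, …
ICs: h(0) = 3, h′(0) = 8.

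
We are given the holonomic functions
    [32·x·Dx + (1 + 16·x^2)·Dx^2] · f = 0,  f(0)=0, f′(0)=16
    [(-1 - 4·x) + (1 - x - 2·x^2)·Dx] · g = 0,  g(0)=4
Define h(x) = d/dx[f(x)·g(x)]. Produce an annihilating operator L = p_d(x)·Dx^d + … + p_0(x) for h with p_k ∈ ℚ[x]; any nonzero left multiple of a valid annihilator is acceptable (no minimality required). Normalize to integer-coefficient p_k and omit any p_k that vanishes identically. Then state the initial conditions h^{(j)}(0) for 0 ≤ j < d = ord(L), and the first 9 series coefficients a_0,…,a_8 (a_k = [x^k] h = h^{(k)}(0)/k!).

f: a_k = 0, 16, 0, -256/3, 0, 4096/5, 0, -65536/7, 0, …
g: a_k = 4, 4, 12, 20, 44, 84, 172, 340, 684, …
f·g: L₀ = L_f ⊗_s L_g, ord ≤ 2·1.
h₀' ⇒ L via d/dx closure of L₀.
L = (-36 + 2880·x^2 + 6144·x^3 + 18432·x^4) + (11 + 60·x - 144·x^2 - 64·x^3 + 6144·x^4 + 12288·x^5)·Dx + (-1 - 7·x - 54·x^2 - 48·x^3 - 512·x^4 + 1024·x^5 + 1536·x^6)·Dx^2  (order 2).
h: a_k = 64, 128, -448, -256/3, 14784, 87424/5, -3005248/15, -1276416/7, 121589312/35, …
ICs: h(0) = 64, h′(0) = 128.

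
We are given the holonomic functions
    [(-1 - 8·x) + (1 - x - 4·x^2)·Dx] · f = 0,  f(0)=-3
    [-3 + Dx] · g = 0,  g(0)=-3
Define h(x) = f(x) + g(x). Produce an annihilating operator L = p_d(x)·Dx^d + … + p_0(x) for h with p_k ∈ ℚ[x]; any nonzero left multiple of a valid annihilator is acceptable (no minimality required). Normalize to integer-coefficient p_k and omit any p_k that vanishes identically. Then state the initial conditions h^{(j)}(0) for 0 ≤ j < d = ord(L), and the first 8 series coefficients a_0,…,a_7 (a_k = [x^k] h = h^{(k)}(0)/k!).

f: a_k = -3, -3, -15, -27, -87, -195, -543, -1323, …
g: a_k = -3, -9, -27/2, -27/2, -81/8, -243/40, -243/80, -729/560, …
Weyl lclm of L_f,L_g ⇒ L₀ (ord ≤ 2).
L = (-21 - 9·x - 396·x^2 - 288·x^3) + (1 + 42·x + 159·x^2 - 72·x^3 - 144·x^4)·Dx + (2 - 13·x - 9·x^2 + 56·x^3 + 48·x^4)·Dx^2  (order 2).
h: a_k = -6, -12, -57/2, -81/2, -777/8, -8043/40, -43683/80, -741609/560, …
ICs: h(0) = -6, h′(0) = -12.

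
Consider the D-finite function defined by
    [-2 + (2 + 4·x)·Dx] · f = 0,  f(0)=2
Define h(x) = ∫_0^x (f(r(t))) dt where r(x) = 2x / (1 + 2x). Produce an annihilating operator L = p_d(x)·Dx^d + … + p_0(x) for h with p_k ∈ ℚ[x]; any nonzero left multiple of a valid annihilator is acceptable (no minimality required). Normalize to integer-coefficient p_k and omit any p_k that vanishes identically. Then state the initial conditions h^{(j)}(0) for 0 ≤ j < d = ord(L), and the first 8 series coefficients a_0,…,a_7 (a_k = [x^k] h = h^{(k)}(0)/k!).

L = -2·Dx + (1 + 8·x + 12·x^2)·Dx^2  (order 2).
h: a_k = 0, 2, 2, -4, 10, -148/5, 100, -2616/7, …
ICs: h(0) = 0, h′(0) = 2.

f: a_k = 2, 2, -1, 1, -5/4, 7/4, -21/8, 33/8, …
L₀ from L_f via x↦r, Dx↦r'^{-1}Dx.
h=∫₀ˣh₀: take L = L₀·Dx.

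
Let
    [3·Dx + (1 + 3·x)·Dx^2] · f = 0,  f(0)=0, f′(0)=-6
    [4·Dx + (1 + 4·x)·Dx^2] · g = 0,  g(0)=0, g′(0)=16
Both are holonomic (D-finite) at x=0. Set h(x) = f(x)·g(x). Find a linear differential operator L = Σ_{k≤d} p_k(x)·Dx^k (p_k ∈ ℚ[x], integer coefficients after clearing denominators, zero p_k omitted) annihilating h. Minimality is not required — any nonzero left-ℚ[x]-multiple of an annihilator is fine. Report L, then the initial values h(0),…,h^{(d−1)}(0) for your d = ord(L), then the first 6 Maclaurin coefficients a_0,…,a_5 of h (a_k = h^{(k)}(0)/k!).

L = (600 + 4032·x + 6912·x^2)·Dx + (854 + 8808·x + 30240·x^2 + 34560·x^3)·Dx^2 + (172 + 2380·x + 12312·x^2 + 28224·x^3 + 24192·x^4)·Dx^3 + (7 + 122·x + 847·x^2 + 2928·x^3 + 5040·x^4 + 3456·x^5)·Dx^4  (order 4).
h: a_k = 0, 0, -96, 336, -1088, 3528, …
ICs: h(0) = 0, h′(0) = 0, h′′(0) = -192, h′′′(0) = 2016.

f: a_k = 0, -6, 9, -18, 81/2, -486/5, …
g: a_k = 0, 16, -32, 256/3, -256, 4096/5, …
Sym-product of L_f,L_g gives L₀ (≤ ord 4).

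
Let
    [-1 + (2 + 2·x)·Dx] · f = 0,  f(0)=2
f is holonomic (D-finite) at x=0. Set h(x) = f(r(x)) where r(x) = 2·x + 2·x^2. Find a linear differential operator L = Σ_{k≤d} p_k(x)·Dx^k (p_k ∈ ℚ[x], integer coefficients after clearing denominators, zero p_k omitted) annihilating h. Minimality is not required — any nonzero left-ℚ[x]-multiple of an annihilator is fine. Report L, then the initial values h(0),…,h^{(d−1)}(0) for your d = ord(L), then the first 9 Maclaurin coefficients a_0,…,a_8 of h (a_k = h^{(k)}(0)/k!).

L = (-1 - 2·x) + (1 + 2·x + 2·x^2)·Dx  (order 1).
h: a_k = 2, 2, 1, -1, 3/4, -1/4, -3/8, 7/8, -61/64, …
ICs: h(0) = 2.

f: a_k = 2, 1, -1/4, 1/8, -5/64, 7/128, -21/512, 33/1024, -429/16384, …
Change of var in L_f (x↦r) gives L₀.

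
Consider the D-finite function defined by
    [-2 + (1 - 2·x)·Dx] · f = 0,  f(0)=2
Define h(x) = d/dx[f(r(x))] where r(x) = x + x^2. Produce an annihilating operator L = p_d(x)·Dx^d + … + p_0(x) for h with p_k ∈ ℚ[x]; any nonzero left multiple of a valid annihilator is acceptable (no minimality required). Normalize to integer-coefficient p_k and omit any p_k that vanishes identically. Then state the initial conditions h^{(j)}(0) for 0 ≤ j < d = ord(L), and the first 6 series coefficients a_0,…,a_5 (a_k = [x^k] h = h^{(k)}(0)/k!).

L = (6 + 12·x + 12·x^2) + (-1 + 6·x^2 + 4·x^3)·Dx  (order 1).
h: a_k = 4, 24, 96, 352, 1200, 3936, …
ICs: h(0) = 4.

f: a_k = 2, 4, 8, 16, 32, 64, …
Substitute x→r, Dx→(1/r')Dx; clear ⇒ L₀.
Differentiate: ansatz ord ≤ ord L₀ ⇒ L.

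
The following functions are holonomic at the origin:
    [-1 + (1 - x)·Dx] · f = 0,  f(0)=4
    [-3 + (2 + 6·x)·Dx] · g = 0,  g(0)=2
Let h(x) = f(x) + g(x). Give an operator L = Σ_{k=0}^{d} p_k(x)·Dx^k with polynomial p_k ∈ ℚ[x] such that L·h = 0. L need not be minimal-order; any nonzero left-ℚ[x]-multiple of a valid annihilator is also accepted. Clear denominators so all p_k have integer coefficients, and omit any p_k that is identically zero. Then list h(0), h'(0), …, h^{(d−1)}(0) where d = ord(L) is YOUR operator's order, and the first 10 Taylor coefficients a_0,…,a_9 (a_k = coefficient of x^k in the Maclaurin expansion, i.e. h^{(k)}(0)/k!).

f: a_k = 4, 4, 4, 4, 4, 4, 4, 4, 4, 4, …
g: a_k = 2, 3, -9/4, 27/8, -405/64, 1701/128, -15309/512, 72171/1024, -2814669/16384, 14073345/32768, …
f+g: L₀ = lclm(L_f,L_g), ord ≤ 1+1.
L = (-21 - 27·x) + (17 + 30·x + 81·x^2)·Dx + (2 - 14·x - 42·x^2 + 54·x^3)·Dx^2  (order 2).
h: a_k = 6, 7, 7/4, 59/8, -149/64, 2213/128, -13261/512, 76267/1024, -2749133/16384, 14204417/32768, …
ICs: h(0) = 6, h′(0) = 7.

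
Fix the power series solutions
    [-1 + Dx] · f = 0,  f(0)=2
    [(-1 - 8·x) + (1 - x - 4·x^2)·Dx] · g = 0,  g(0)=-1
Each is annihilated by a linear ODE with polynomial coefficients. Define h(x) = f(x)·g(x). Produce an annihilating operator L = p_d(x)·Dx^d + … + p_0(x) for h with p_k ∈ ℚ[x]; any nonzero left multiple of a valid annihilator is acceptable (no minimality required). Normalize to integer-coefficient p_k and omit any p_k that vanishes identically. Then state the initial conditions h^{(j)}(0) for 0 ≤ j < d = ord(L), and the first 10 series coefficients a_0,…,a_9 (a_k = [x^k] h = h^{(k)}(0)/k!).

L = (2 + 7·x - 4·x^2) + (-1 + x + 4·x^2)·Dx  (order 1).
h: a_k = -2, -4, -13, -88/3, -977/12, -5963/30, -188797/360, -831287/630, -68891713/20160, -788834021/90720, …
ICs: h(0) = -2.

f: a_k = 2, 2, 1, 1/3, 1/12, 1/60, 1/360, 1/2520, 1/20160, 1/181440, …
g: a_k = -1, -1, -5, -9, -29, -65, -181, -441, -1165, -2929, …
h₀=f·g: eliminate ⇒ L₀, order ≤ 1·1.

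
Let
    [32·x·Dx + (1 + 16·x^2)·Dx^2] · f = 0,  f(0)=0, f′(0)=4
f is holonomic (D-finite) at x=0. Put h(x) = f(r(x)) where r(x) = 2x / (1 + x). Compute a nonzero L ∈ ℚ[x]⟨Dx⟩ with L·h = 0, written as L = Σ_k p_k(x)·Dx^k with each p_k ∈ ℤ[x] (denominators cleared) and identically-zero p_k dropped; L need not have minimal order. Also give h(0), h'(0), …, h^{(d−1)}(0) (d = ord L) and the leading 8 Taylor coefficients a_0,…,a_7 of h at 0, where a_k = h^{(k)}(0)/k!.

f: a_k = 0, 4, 0, -64/3, 0, 1024/5, 0, -16384/7, …
Substitute x→r, Dx→(1/r')Dx; clear ⇒ L₀.
L = (2 + 130·x)·Dx + (1 + 2·x + 65·x^2)·Dx^2  (order 2).
h: a_k = 0, 8, -8, -488/3, 504, 27688/5, -93208/3, -1426888/7, …
ICs: h(0) = 0, h′(0) = 8.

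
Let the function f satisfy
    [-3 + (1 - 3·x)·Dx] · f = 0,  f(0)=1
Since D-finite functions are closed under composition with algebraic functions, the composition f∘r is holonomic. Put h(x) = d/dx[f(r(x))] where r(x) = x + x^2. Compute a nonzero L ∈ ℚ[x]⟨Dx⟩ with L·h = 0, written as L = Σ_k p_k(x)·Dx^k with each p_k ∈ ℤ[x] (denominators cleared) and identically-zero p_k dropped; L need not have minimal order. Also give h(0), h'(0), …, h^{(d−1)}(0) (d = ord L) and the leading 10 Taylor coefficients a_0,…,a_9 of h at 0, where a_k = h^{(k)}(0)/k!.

L = (8 + 18·x + 18·x^2) + (-1 + x + 9·x^2 + 6·x^3)·Dx  (order 1).
h: a_k = 3, 24, 135, 684, 3240, 14742, 65205, 282528, 1205037, 5076270, …
ICs: h(0) = 3.

f: a_k = 1, 3, 9, 27, 81, 243, 729, 2187, 6561, 19683, …
L₀ from L_f via x↦r, Dx↦r'^{-1}Dx.
Differentiate: ansatz ord ≤ ord L₀ ⇒ L.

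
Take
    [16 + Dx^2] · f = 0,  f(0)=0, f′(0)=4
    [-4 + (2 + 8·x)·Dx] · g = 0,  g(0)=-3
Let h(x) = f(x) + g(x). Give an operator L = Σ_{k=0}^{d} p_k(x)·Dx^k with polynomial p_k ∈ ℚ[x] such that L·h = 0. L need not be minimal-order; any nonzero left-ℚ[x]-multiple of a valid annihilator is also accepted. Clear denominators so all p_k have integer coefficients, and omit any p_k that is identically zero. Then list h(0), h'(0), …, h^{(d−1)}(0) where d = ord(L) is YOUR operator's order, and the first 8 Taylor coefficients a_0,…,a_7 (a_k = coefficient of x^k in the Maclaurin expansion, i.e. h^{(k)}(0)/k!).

f: a_k = 0, 4, 0, -32/3, 0, 128/15, 0, -1024/315, …
g: a_k = -3, -6, 6, -12, 30, -84, 252, -792, …
Weyl lclm of L_f,L_g ⇒ L₀ (ord ≤ 3).
L = (-224 - 1024·x - 2048·x^2) + (48 + 704·x + 3072·x^2 + 4096·x^3)·Dx + (-14 - 64·x - 128·x^2)·Dx^2 + (3 + 44·x + 192·x^2 + 256·x^3)·Dx^3  (order 3).
h: a_k = -3, -2, 6, -68/3, 30, -1132/15, 252, -250504/315, …
ICs: h(0) = -3, h′(0) = -2, h′′(0) = 12.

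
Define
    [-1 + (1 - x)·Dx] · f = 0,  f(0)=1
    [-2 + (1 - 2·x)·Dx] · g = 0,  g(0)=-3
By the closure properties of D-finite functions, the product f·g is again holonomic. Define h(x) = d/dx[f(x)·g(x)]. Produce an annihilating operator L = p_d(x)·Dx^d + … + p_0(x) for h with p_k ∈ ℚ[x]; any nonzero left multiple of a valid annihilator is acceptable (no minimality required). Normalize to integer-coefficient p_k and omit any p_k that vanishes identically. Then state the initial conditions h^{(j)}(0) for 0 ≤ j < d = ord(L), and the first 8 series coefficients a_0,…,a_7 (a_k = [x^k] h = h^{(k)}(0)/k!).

L = (14 - 36·x + 24·x^2) + (-3 + 13·x - 18·x^2 + 8·x^3)·Dx  (order 1).
h: a_k = -9, -42, -135, -372, -945, -2286, -5355, -12264, …
ICs: h(0) = -9.

f: a_k = 1, 1, 1, 1, 1, 1, 1, 1, …
g: a_k = -3, -6, -12, -24, -48, -96, -192, -384, …
Product ⇒ symmetric product L₀, ord ≤ 1.
Derive L from L₀ (diff closure).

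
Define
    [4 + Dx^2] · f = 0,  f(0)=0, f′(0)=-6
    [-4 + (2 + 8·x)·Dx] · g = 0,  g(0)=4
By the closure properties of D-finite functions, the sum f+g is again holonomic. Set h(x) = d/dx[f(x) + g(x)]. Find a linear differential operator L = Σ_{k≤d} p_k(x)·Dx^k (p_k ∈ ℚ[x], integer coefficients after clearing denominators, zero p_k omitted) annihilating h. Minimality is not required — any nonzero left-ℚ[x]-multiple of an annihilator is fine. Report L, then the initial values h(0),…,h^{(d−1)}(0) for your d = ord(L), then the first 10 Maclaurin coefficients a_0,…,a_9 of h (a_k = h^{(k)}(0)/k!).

f: a_k = 0, -6, 0, 4, 0, -4/5, 0, 8/105, 0, -4/945, …
g: a_k = 4, 8, -8, 16, -40, 112, -336, 1056, -3432, 11440, …
Sum ⇒ L₀ = lclm(L_f,L_g) in ℚ(x)⟨Dx⟩.
h₀' ⇒ L via d/dx closure of L₀.
L = (-32 - 16·x - 32·x^2) + (-4 - 24·x - 48·x^2 - 64·x^3)·Dx + (-8 - 4·x - 8·x^2)·Dx^2 + (-1 - 6·x - 12·x^2 - 16·x^3)·Dx^3  (order 3).
h: a_k = 2, -16, 60, -160, 556, -2016, 110888/15, -27456, 10810796/105, -388960, …
ICs: h(0) = 2, h′(0) = -16, h′′(0) = 120.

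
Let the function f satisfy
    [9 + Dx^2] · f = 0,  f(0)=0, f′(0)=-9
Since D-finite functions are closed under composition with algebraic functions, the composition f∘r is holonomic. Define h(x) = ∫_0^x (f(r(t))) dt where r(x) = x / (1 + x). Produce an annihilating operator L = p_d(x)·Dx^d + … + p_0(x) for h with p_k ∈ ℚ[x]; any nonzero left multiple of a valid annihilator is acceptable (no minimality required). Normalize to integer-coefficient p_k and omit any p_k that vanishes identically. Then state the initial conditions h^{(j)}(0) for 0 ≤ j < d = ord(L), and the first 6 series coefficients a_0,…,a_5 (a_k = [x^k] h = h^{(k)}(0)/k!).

L = 9·Dx + (2 + 6·x + 6·x^2 + 2·x^3)·Dx^2 + (1 + 4·x + 6·x^2 + 4·x^3 + x^4)·Dx^3  (order 3).
h: a_k = 0, 0, -9/2, 3, 9/8, -63/10, …
ICs: h(0) = 0, h′(0) = 0, h′′(0) = -9.

f: a_k = 0, -9, 0, 27/2, 0, -243/40, …
Change of var in L_f (x↦r) gives L₀.
h=∫h₀ ⇒ L = L₀·Dx.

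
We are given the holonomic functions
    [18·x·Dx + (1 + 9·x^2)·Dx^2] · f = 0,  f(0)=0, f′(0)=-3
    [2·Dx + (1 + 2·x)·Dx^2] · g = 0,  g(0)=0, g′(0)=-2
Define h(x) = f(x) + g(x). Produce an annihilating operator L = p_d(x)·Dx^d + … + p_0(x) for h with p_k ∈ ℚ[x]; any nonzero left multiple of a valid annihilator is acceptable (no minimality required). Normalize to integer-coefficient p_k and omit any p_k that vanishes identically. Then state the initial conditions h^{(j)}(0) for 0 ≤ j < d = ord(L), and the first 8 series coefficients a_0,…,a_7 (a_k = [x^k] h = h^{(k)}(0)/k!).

f: a_k = 0, -3, 0, 9, 0, -243/5, 0, 2187/7, …
g: a_k = 0, -2, 2, -8/3, 4, -32/5, 32/3, -128/7, …
Weyl lclm of L_f,L_g ⇒ L₀ (ord ≤ 4).
L = (-18 - 108·x + 486·x^2 + 324·x^3)·Dx + (-13 - 36·x + 135·x^2 + 972·x^3 + 648·x^4)·Dx^2 + (-1 + 7·x + 18·x^2 + 81·x^3 + 243·x^4 + 162·x^5)·Dx^3  (order 3).
h: a_k = 0, -5, 2, 19/3, 4, -55, 32/3, 2059/7, …
ICs: h(0) = 0, h′(0) = -5, h′′(0) = 4.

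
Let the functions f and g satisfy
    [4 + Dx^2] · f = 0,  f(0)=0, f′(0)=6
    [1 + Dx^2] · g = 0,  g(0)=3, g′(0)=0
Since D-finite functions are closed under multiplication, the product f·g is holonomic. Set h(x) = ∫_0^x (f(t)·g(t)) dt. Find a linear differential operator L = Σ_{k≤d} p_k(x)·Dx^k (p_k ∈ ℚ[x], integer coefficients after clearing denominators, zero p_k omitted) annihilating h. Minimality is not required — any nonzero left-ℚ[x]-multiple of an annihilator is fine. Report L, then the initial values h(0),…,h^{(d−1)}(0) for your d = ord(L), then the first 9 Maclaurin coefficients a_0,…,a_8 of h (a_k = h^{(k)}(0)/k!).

L = 9·Dx + 10·Dx^3 + Dx^5  (order 5).
h: a_k = 0, 0, 9, 0, -21/4, 0, 61/40, 0, -547/2240, …
ICs: h(0) = 0, h′(0) = 0, h′′(0) = 18, h′′′(0) = 0, h′′′′(0) = -126.

f: a_k = 0, 6, 0, -4, 0, 4/5, 0, -8/105, 0, …
g: a_k = 3, 0, -3/2, 0, 1/8, 0, -1/240, 0, 1/13440, …
L₀ := L_f ⊗_s L_g (sym. prod.), ord ≤ 4.
h=∫₀ˣh₀: take L = L₀·Dx.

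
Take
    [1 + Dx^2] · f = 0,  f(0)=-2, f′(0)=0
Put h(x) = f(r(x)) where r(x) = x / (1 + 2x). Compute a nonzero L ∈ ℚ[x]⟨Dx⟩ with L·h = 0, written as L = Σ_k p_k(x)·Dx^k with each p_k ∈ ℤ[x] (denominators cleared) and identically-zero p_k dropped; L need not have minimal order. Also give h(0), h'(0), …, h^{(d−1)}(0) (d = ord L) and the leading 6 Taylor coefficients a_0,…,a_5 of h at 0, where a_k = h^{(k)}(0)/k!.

f: a_k = -2, 0, 1, 0, -1/12, 0, …
f∘r: x↦r, Dx↦Dx/r' in L_f ⇒ L₀.
L = 1 + (4 + 24·x + 48·x^2 + 32·x^3)·Dx + (1 + 8·x + 24·x^2 + 32·x^3 + 16·x^4)·Dx^2  (order 2).
h: a_k = -2, 0, 1, -4, 143/12, -94/3, …
ICs: h(0) = -2, h′(0) = 0.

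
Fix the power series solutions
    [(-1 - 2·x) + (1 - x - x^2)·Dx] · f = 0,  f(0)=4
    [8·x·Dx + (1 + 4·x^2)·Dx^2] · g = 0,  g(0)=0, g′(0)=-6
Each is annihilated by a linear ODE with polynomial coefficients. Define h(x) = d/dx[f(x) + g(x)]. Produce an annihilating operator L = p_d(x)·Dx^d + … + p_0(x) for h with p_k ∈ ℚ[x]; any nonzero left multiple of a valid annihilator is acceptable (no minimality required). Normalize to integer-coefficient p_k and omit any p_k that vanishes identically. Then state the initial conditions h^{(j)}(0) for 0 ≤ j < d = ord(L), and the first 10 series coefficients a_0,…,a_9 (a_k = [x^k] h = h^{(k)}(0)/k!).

L = (-16 + 64·x + 400·x^2 + 576·x^3 + 696·x^4 + 96·x^6) + (13 + 24·x + 22·x^2 + 204·x^3 + 548·x^4 + 488·x^5 + 48·x^6 + 96·x^7)·Dx + (-2 - 5·x - 14·x^2 + 2·x^3 - 13·x^4 + 92·x^5 + 48·x^6 + 16·x^7 + 16·x^8)·Dx^2  (order 2).
h: a_k = -2, 16, 60, 80, 64, 312, 972, 1088, 444, 3560, …
ICs: h(0) = -2, h′(0) = 16.

f: a_k = 4, 4, 8, 12, 20, 32, 52, 84, 136, 220, …
g: a_k = 0, -6, 0, 8, 0, -96/5, 0, 384/7, 0, -512/3, …
h₀=f+g: left-lcm gives L₀, ord ≤ 3.
Differentiate: ansatz ord ≤ ord L₀ ⇒ L.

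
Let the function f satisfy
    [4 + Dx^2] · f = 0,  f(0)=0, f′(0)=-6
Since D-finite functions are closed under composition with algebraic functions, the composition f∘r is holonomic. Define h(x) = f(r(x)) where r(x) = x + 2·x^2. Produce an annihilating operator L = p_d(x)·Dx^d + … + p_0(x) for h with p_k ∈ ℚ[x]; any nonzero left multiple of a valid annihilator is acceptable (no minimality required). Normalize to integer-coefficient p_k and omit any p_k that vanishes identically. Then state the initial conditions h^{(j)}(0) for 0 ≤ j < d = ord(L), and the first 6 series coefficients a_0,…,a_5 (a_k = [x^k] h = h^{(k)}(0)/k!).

L = (4 + 48·x + 192·x^2 + 256·x^3) - 4·Dx + (1 + 4·x)·Dx^2  (order 2).
h: a_k = 0, -6, -12, 4, 24, 236/5, …
ICs: h(0) = 0, h′(0) = -6.

f: a_k = 0, -6, 0, 4, 0, -4/5, …
f∘r: x↦r, Dx↦Dx/r' in L_f ⇒ L₀.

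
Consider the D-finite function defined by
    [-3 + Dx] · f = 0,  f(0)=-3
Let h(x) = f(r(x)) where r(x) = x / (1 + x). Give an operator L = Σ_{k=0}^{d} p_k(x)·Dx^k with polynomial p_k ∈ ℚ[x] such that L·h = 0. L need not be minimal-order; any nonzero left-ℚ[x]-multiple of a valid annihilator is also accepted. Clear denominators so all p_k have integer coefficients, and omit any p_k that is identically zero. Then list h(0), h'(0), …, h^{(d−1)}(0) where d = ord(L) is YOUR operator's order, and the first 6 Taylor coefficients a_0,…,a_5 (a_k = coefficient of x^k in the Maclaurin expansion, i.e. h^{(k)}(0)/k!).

L = -3 + (1 + 2·x + x^2)·Dx  (order 1).
h: a_k = -3, -9, -9/2, 9/2, -9/8, -63/40, …
ICs: h(0) = -3.

f: a_k = -3, -9, -27/2, -27/2, -81/8, -243/40, …
Substitute x→r, Dx→(1/r')Dx; clear ⇒ L₀.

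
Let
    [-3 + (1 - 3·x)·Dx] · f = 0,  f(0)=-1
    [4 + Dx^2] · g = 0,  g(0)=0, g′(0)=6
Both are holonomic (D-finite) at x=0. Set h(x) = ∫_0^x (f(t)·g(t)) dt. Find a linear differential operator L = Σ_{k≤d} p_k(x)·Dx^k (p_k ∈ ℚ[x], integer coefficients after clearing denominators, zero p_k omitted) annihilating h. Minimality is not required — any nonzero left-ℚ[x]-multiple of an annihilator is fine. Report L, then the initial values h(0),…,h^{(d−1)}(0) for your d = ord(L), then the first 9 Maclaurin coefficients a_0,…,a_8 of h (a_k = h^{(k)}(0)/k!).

L = (-4 + 12·x)·Dx + 6·Dx^2 + (-1 + 3·x)·Dx^3  (order 3).
h: a_k = 0, 0, -3, -6, -25/2, -30, -1127/15, -966/5, -212999/420, …
ICs: h(0) = 0, h′(0) = 0, h′′(0) = -6.

f: a_k = -1, -3, -9, -27, -81, -243, -729, -2187, -6561, …
g: a_k = 0, 6, 0, -4, 0, 4/5, 0, -8/105, 0, …
Sym-product of L_f,L_g gives L₀ (≤ ord 2).
h=∫h₀ ⇒ L = L₀·Dx.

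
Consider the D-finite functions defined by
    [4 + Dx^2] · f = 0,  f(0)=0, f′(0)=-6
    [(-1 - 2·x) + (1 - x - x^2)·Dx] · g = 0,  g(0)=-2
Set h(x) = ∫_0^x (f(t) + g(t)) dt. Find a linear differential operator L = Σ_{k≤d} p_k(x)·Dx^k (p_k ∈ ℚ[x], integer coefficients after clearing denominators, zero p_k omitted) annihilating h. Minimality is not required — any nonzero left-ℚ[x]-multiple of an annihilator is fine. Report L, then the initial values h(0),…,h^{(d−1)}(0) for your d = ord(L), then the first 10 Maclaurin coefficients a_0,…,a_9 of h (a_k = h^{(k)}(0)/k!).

f: a_k = 0, -6, 0, 4, 0, -4/5, 0, 8/105, 0, -4/945, …
g: a_k = -2, -2, -4, -6, -10, -16, -26, -42, -68, -110, …
h₀=f+g: left-lcm gives L₀, ord ≤ 3.
h=∫h₀ ⇒ L = L₀·Dx.
L = (-44 - 96·x - 32·x^2 - 48·x^3 - 40·x^4 - 16·x^5)·Dx + (16 - 20·x - 8·x^2 + 16·x^3 - 12·x^4 - 24·x^5 - 8·x^6)·Dx^2 + (-11 - 24·x - 8·x^2 - 12·x^3 - 10·x^4 - 4·x^5)·Dx^3 + (4 - 5·x - 2·x^2 + 4·x^3 - 3·x^4 - 6·x^5 - 2·x^6)·Dx^4  (order 4).
h: a_k = 0, -2, -4, -4/3, -1/2, -2, -14/5, -26/7, -2201/420, -68/9, …
ICs: h(0) = 0, h′(0) = -2, h′′(0) = -8, h′′′(0) = -8.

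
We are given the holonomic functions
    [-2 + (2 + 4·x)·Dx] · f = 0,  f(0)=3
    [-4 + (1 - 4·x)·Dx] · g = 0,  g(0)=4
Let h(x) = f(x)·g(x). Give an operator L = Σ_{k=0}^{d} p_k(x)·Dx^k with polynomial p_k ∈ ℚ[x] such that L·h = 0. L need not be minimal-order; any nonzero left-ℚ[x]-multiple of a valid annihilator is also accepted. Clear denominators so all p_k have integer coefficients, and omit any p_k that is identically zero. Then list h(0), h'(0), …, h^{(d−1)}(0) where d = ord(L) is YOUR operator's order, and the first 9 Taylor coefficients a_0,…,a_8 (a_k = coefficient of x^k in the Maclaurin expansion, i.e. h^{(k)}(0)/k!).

f: a_k = 3, 3, -3/2, 3/2, -15/8, 21/8, -63/16, 99/16, -1287/128, …
g: a_k = 4, 16, 64, 256, 1024, 4096, 16384, 65536, 262144, …
Sym-product of L_f,L_g gives L₀ (≤ ord 1).
L = (5 + 4·x) + (-1 + 2·x + 8·x^2)·Dx  (order 1).
h: a_k = 12, 60, 234, 942, 7521/2, 30105/2, 240777/4, 963207/4, 30821337/32, …
ICs: h(0) = 12.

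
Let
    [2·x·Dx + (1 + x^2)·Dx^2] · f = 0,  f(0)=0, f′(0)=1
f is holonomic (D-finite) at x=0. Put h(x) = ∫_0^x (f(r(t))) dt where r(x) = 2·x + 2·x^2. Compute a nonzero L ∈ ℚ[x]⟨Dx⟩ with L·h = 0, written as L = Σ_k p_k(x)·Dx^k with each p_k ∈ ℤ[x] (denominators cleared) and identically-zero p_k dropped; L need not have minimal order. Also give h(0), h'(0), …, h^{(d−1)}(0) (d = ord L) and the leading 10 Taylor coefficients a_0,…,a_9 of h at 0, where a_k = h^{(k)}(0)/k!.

f: a_k = 0, 1, 0, -1/3, 0, 1/5, 0, -1/7, 0, 1/9, …
f∘r: x↦r, Dx↦Dx/r' in L_f ⇒ L₀.
h=∫h₀ ⇒ L = L₀·Dx.
L = (-2 + 8·x + 32·x^2 + 48·x^3 + 24·x^4)·Dx^2 + (1 + 2·x + 4·x^2 + 16·x^3 + 20·x^4 + 8·x^5)·Dx^3  (order 3).
h: a_k = 0, 0, 1, 2/3, -2/3, -8/5, -4/15, 88/21, 40/7, -64/9, …
ICs: h(0) = 0, h′(0) = 0, h′′(0) = 2.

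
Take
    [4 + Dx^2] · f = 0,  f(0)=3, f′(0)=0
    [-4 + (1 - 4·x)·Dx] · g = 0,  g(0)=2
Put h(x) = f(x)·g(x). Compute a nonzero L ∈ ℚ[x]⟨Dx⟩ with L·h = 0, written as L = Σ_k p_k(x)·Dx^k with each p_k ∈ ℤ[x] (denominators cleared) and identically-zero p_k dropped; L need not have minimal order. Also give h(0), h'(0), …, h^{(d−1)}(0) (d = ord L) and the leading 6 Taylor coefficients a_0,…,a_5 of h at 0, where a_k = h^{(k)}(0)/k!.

f: a_k = 3, 0, -6, 0, 2, 0, …
g: a_k = 2, 8, 32, 128, 512, 2048, …
h₀=f·g: eliminate ⇒ L₀, order ≤ 2·1.
L = (-4 + 16·x) + 8·Dx + (-1 + 4·x)·Dx^2  (order 2).
h: a_k = 6, 24, 84, 336, 1348, 5392, …
ICs: h(0) = 6, h′(0) = 24.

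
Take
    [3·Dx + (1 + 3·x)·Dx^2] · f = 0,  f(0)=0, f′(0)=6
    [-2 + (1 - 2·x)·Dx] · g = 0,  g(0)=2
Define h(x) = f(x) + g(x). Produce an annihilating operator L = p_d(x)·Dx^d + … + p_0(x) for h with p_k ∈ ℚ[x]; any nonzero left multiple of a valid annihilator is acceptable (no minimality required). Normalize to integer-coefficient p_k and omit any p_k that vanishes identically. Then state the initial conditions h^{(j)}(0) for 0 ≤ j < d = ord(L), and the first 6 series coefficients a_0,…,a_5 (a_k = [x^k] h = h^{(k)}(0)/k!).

f: a_k = 0, 6, -9, 18, -81/2, 486/5, …
g: a_k = 2, 4, 8, 16, 32, 64, …
L₀ := lclm(L_f,L_g); ord L₀ ≤ 2+1.
L = (-144 - 72·x)·Dx + (-6 - 216·x - 144·x^2)·Dx^2 + (7 + 13·x - 36·x^2 - 36·x^3)·Dx^3  (order 3).
h: a_k = 2, 10, -1, 34, -17/2, 806/5, …
ICs: h(0) = 2, h′(0) = 10, h′′(0) = -2.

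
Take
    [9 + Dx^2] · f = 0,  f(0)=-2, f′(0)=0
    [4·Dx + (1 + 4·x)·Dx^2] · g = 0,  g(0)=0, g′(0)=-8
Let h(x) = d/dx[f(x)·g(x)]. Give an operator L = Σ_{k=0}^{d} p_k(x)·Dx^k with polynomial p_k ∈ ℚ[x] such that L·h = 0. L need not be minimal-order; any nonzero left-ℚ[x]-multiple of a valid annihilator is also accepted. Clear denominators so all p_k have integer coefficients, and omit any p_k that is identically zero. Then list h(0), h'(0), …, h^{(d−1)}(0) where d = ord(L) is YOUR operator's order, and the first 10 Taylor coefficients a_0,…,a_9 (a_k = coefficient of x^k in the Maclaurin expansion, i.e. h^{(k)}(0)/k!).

f: a_k = -2, 0, 9, 0, -27/4, 0, 81/40, 0, -729/2240, 0, …
g: a_k = 0, -8, 16, -128/3, 128, -2048/5, 4096/3, -32768/7, 16384, -524288/9, …
h₀=f·g: eliminate ⇒ L₀, order ≤ 2·2.
Derive L from L₀ (diff closure).
L = (-153603 - 635688·x - 3184272·x^2 - 4292352·x^3 + 12503808·x^4 + 40310784·x^5 + 26873856·x^6) + (-47736 - 304992·x - 311040·x^2 + 2073600·x^3 + 7464960·x^4 + 5971968·x^5)·Dx + (-19110 - 88272·x - 352800·x^2 + 41472·x^3 + 3773952·x^4 + 8957952·x^5 + 5971968·x^6)·Dx^2 + (-5304 - 33888·x - 34560·x^2 + 230400·x^3 + 829440·x^4 + 663552·x^5)·Dx^3 + (-227 - 1960·x + 112·x^2 + 57600·x^3 + 264960·x^4 + 497664·x^5 + 331776·x^6)·Dx^4  (order 4).
h: a_k = 16, -64, 40, -448, 2446, -10120, 208169/5, -852464/5, 194189089/280, -39331097/14, …
ICs: h(0) = 16, h′(0) = -64, h′′(0) = 80, h′′′(0) = -2688.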